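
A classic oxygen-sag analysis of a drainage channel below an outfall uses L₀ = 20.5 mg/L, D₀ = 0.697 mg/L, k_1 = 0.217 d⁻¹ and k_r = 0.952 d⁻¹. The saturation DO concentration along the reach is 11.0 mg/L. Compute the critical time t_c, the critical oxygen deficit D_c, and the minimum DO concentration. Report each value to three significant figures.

t_c ≈ 1.85 d; D_c ≈ 3.13 mg/L; min DO ≈ 7.87 mg/L

With k_r/k_1 = 4.387 and 1 − D₀(k_r−k_1)/(k_1 L₀) = 0.8848,
t_c = ln(4.387 × 0.8848) / (0.952 − 0.217) = ln(3.882) / 0.7350 = 1.356/0.7350 = 1.845 d.
L(t_c) = L₀ e^(−k_1 t_c) = 20.5 × 0.6700 = 13.74 mg/L, and at the critical point k_r D_c = k_1 L, so D_c = (0.217/0.952) × 13.74 = 3.131 mg/L.
Minimum DO = C_s − D_c = 11.0 − 3.131 = 7.869 mg/L.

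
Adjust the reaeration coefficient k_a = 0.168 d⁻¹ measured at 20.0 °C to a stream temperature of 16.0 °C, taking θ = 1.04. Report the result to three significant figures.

k_a(T₂) = k_a(T₁) · θ^(T₂−T₁) = 0.168 × 1.04^(16.0−20.0)
= 0.168 × 1.04^-4.00 = 0.168 × 0.8548 = 0.1436 d⁻¹.

k_a ≈ 0.144 d⁻¹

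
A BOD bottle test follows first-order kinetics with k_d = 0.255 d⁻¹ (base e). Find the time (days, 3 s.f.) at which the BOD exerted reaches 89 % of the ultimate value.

y/L₀ = 1 − e^(−k_d t) = 0.89 ⇒ e^(−k_d t) = 0.110
t = −ln(0.110) / 0.255 = 2.207 / 0.255 = 8.656 d.

t ≈ 8.66 d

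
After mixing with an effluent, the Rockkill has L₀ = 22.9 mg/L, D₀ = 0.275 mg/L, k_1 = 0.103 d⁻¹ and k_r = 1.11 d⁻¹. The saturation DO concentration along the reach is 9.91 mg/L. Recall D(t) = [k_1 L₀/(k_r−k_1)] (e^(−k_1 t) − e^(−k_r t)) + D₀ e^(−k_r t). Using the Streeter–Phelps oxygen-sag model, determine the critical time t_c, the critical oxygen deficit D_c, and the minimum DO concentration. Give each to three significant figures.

t_c = [1/(k_r−k_1)] ln[(k_r/k_1)(1 − D₀(k_r−k_1)/(k_1 L₀))]
= [1/(1.11−0.103)] ln[(1.11/0.103)(1 − 0.275×1.007/(0.103×22.9))]
= (1/1.007) ln[10.78 × 0.8826] = 0.9930 × ln(9.511) = 0.9930 × 2.252 = 2.237 d.
L(t_c) = L₀ e^(−k_1 t_c) = 22.9 × 0.7942 = 18.19 mg/L, and at the critical point k_r D_c = k_1 L, so D_c = (0.103/1.11) × 18.19 = 1.688 mg/L.
Minimum DO = C_s − D_c = 9.91 − 1.688 = 8.222 mg/L.

t_c ≈ 2.24 d; D_c ≈ 1.69 mg/L; min DO ≈ 8.22 mg/L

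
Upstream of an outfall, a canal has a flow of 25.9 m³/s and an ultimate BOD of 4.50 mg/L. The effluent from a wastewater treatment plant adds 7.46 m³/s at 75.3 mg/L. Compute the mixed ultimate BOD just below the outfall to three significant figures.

Flow-weighted mixing: C = (Q_r C_r + Q_w C_w)/(Q_r + Q_w)
= (25.9×4.50 + 7.46×75.3)/(25.9 + 7.46) = 678.3/33.36 = 20.33 mg/L.

20.3 mg/L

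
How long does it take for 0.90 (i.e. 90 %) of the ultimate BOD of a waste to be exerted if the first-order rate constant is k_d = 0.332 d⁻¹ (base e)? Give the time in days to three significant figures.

y/L₀ = 1 − e^(−k_d t) = 0.90 ⇒ e^(−k_d t) = 0.100
t = −ln(0.100) / 0.332 = 2.303 / 0.332 = 6.935 d.

t ≈ 6.94 d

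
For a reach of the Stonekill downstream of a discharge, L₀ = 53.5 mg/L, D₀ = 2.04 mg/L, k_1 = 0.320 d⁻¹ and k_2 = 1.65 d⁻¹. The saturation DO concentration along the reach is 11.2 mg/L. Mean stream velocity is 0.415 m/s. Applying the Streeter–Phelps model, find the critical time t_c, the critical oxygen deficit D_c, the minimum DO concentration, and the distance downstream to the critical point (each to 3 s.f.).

t_c ≈ 1.10 d; D_c ≈ 7.29 mg/L; min DO ≈ 3.91 mg/L; x_c ≈ 39.6 km

With k_2/k_1 = 5.156 and 1 − D₀(k_2−k_1)/(k_1 L₀) = 0.8415,
t_c = ln(5.156 × 0.8415) / (1.65 − 0.320) = ln(4.339) / 1.330 = 1.468/1.330 = 1.104 d.
D_c = (k_1/k_2) L₀ e^(−k_1 t_c) = (0.320/1.65) × 53.5 × e^(−0.320×1.104) = 0.1939 × 53.5 × 0.7025 = 7.289 mg/L.
Minimum DO = C_s − D_c = 11.2 − 7.289 = 3.911 mg/L.
x_c = v t_c = 0.415 m/s × 1.104 d × 86400 s/d = 39570 m ≈ 39.6 km.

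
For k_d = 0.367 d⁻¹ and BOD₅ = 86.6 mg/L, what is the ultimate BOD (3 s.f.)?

BOD₅ = L₀(1 − e^(−5k_d)) ⇒ L₀ = BOD₅ / (1 − e^(−5×0.367))
= 86.6 / (1 − 0.1596) = 86.6 / 0.8404 = 103.0 mg/L.

L₀ ≈ 103 mg/L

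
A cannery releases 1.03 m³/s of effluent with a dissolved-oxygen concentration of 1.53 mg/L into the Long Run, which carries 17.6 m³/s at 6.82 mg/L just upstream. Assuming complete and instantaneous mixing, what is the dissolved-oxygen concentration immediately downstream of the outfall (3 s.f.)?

6.53 mg/L

Flow-weighted mixing: C = (Q_r C_r + Q_w C_w)/(Q_r + Q_w)
= (17.6×6.82 + 1.03×1.53)/(17.6 + 1.03) = 121.6/18.63 = 6.528 mg/L.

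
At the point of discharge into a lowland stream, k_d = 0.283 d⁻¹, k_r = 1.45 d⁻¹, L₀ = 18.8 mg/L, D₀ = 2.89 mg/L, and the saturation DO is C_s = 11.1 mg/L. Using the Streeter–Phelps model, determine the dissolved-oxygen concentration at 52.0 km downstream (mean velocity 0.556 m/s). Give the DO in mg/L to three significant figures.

DO ≈ 8.09 mg/L

Travel time t = x/v = 52.0 km / (0.556 m/s) = 52000 m / 0.556 m/s = 93530 s = 1.082 d.
k_d L₀/(k_r−k_d) = 0.283×18.8/(1.45−0.283) = 5.320/1.167 = 4.559 mg/L.
e^(−k_d t) = e^(−0.283×1.082) = 0.7361; e^(−k_r t) = e^(−1.45×1.082) = 0.2081.
D = 4.559 × (0.7361 − 0.2081) + 2.89 × 0.2081 = 2.407 + 0.6015 = 3.009 mg/L.
DO = C_s − D = 11.1 − 3.009 = 8.091 mg/L.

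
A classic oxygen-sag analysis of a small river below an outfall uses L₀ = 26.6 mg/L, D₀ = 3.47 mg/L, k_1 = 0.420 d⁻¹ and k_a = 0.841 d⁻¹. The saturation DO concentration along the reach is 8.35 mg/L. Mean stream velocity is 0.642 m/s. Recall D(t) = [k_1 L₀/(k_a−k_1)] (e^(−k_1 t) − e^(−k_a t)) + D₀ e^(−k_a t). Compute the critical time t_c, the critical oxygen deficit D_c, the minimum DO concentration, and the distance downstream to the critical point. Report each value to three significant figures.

With k_a/k_1 = 2.002 and 1 − D₀(k_a−k_1)/(k_1 L₀) = 0.8692,
t_c = ln(2.002 × 0.8692) / (0.841 − 0.420) = ln(1.741) / 0.4210 = 0.5542/0.4210 = 1.316 d.
L(t_c) = L₀ e^(−k_1 t_c) = 26.6 × 0.5753 = 15.30 mg/L, and at the critical point k_a D_c = k_1 L, so D_c = (0.420/0.841) × 15.30 = 7.642 mg/L.
Minimum DO = C_s − D_c = 8.35 − 7.642 = 0.7078 mg/L.
x_c = v t_c = 0.642 m/s × 1.316 d × 86400 s/d = 73020 m ≈ 73.0 km.

t_c ≈ 1.32 d; D_c ≈ 7.64 mg/L; min DO ≈ 0.708 mg/L; x_c ≈ 73.0 km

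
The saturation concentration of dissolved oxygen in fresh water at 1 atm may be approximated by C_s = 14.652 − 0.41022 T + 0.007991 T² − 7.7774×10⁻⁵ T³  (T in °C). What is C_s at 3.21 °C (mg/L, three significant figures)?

C_s ≈ 13.4 mg/L

C_s = 14.652 − 0.41022×3.21 + 0.007991×3.21² − 7.7774×10⁻⁵×3.21³ = 13.41 mg/L.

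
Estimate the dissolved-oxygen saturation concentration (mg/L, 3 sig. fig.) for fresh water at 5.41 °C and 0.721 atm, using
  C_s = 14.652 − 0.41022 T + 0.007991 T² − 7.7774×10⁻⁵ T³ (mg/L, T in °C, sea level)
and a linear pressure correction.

At sea level: C_s = 14.652 − 0.41022×5.41 + 0.007991×5.41² − 7.7774×10⁻⁵×5.41³ = 12.65 mg/L.
Pressure correction: C_s' = 12.65 × 0.721 = 9.124 mg/L.

C_s ≈ 9.12 mg/L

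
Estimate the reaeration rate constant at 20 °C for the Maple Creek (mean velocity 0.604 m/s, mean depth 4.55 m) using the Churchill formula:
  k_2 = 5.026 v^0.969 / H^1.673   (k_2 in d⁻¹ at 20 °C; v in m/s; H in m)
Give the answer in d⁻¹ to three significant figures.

k_2 ≈ 0.244 d⁻¹

k_2 = 5.026 × 0.604^0.969 / 4.55^1.673 = 5.026 × 0.6135 / 12.61 = 0.2445 d⁻¹.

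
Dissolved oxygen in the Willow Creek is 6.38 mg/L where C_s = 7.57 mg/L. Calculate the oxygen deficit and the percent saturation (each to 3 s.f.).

D = C_s − C = 7.57 − 6.38 = 1.19 mg/L.
% saturation = 6.38/7.57 × 100 = 84.3 %.

D ≈ 1.19 mg/L; 84.3 % saturation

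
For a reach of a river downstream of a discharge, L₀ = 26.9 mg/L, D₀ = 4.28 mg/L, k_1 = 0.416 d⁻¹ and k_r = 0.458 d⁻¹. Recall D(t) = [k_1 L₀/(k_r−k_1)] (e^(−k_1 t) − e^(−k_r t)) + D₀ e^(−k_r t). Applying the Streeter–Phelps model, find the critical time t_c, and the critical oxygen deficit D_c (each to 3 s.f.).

t_c ≈ 1.90 d; D_c ≈ 11.1 mg/L

t_c = [1/(k_r−k_1)] ln[(k_r/k_1)(1 − D₀(k_r−k_1)/(k_1 L₀))]
= [1/(0.458−0.416)] ln[(0.458/0.416)(1 − 4.28×0.04200/(0.416×26.9))]
= (1/0.04200) ln[1.101 × 0.9839] = 23.81 × ln(1.083) = 23.81 × 0.07999 = 1.905 d.
D_c = (k_1/k_r) L₀ e^(−k_1 t_c) = (0.416/0.458) × 26.9 × e^(−0.416×1.905) = 0.9083 × 26.9 × 0.4528 = 11.06 mg/L.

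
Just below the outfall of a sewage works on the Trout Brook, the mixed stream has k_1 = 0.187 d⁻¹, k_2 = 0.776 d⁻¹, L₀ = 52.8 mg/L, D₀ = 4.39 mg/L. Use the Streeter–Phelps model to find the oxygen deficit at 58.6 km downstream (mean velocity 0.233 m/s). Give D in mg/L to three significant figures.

D ≈ 8.43 mg/L

Travel time t = x/v = 58.6 km / (0.233 m/s) = 58600 m / 0.233 m/s = 251500 s = 2.911 d.
k_1 L₀/(k_2−k_1) = 0.187×52.8/(0.776−0.187) = 9.874/0.5890 = 16.76 mg/L.
e^(−k_1 t) = e^(−0.187×2.911) = 0.5802; e^(−k_2 t) = e^(−0.776×2.911) = 0.1045.
D = 16.76 × (0.5802 − 0.1045) + 4.39 × 0.1045 = 7.975 + 0.4586 = 8.434 mg/L.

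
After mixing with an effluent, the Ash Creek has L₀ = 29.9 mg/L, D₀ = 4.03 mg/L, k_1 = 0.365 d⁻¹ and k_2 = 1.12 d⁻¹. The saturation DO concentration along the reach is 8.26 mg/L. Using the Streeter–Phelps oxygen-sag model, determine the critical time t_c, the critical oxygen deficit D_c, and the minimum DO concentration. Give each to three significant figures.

t_c ≈ 1.05 d; D_c ≈ 6.64 mg/L; min DO ≈ 1.62 mg/L

At the critical point dD/dt = 0, so k_1 L₀ e^(−k_1 t) = k_2 D. Substituting D(t) from the Streeter–Phelps equation and solving for t gives
t_c = ln[(k_2/k_1)(1 − D₀(k_2−k_1)/(k_1 L₀))] / (k_2−k_1).
Here k_2−k_1 = 0.7550 d⁻¹ and 1 − D₀(k_2−k_1)/(k_1 L₀) = 1 − 4.03×0.7550/(0.365×29.9) = 0.7212, so
t_c = ln(3.068 × 0.7212) / 0.7550 = 0.7944 / 0.7550 = 1.052 d.
L(t_c) = L₀ e^(−k_1 t_c) = 29.9 × 0.6811 = 20.37 mg/L, and at the critical point k_2 D_c = k_1 L, so D_c = (0.365/1.12) × 20.37 = 6.637 mg/L.
Minimum DO = C_s − D_c = 8.26 − 6.637 = 1.623 mg/L.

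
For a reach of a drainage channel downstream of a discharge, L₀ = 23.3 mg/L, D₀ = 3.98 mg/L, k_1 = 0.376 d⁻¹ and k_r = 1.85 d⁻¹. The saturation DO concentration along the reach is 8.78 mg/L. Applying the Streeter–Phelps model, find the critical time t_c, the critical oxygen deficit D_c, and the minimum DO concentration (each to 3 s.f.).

t_c ≈ 0.330 d; D_c ≈ 4.18 mg/L; min DO ≈ 4.60 mg/L

t_c = [1/(k_r−k_1)] ln[(k_r/k_1)(1 − D₀(k_r−k_1)/(k_1 L₀))]
= [1/(1.85−0.376)] ln[(1.85/0.376)(1 − 3.98×1.474/(0.376×23.3))]
= (1/1.474) ln[4.920 × 0.3304] = 0.6784 × ln(1.625) = 0.6784 × 0.4858 = 0.3296 d.
L(t_c) = L₀ e^(−k_1 t_c) = 23.3 × 0.8834 = 20.58 mg/L, and at the critical point k_r D_c = k_1 L, so D_c = (0.376/1.85) × 20.58 = 4.184 mg/L.
Minimum DO = C_s − D_c = 8.78 − 4.184 = 4.596 mg/L.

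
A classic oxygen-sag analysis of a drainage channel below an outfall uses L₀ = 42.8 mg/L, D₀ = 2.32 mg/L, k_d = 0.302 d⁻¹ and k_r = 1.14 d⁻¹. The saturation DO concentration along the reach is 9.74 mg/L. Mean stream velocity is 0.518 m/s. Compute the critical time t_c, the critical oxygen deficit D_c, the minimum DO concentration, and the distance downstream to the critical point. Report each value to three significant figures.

t_c ≈ 1.39 d; D_c ≈ 7.45 mg/L; min DO ≈ 2.29 mg/L; x_c ≈ 62.2 km

t_c = [1/(k_r−k_d)] ln[(k_r/k_d)(1 − D₀(k_r−k_d)/(k_d L₀))]
= [1/(1.14−0.302)] ln[(1.14/0.302)(1 − 2.32×0.8380/(0.302×42.8))]
= (1/0.8380) ln[3.775 × 0.8496] = 1.193 × ln(3.207) = 1.193 × 1.165 = 1.391 d.
D_c = (k_d/k_r) L₀ e^(−k_d t_c) = (0.302/1.14) × 42.8 × e^(−0.302×1.391) = 0.2649 × 42.8 × 0.6571 = 7.450 mg/L.
Minimum DO = C_s − D_c = 9.74 − 7.450 = 2.290 mg/L.
x_c = v t_c = 0.518 m/s × 1.391 d × 86400 s/d = 62240 m ≈ 62.2 km.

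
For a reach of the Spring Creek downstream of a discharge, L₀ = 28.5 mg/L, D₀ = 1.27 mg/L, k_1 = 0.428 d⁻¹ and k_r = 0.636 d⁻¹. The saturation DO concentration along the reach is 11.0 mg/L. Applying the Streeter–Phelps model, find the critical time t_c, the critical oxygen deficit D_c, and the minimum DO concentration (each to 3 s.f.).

At the critical point dD/dt = 0, so k_1 L₀ e^(−k_1 t) = k_r D. Substituting D(t) from the Streeter–Phelps equation and solving for t gives
t_c = ln[(k_r/k_1)(1 − D₀(k_r−k_1)/(k_1 L₀))] / (k_r−k_1).
Here k_r−k_1 = 0.2080 d⁻¹ and 1 − D₀(k_r−k_1)/(k_1 L₀) = 1 − 1.27×0.2080/(0.428×28.5) = 0.9783, so
t_c = ln(1.486 × 0.9783) / 0.2080 = 0.3742 / 0.2080 = 1.799 d.
L(t_c) = L₀ e^(−k_1 t_c) = 28.5 × 0.4630 = 13.20 mg/L, and at the critical point k_r D_c = k_1 L, so D_c = (0.428/0.636) × 13.20 = 8.881 mg/L.
Minimum DO = C_s − D_c = 11.0 − 8.881 = 2.119 mg/L.

t_c ≈ 1.80 d; D_c ≈ 8.88 mg/L; min DO ≈ 2.12 mg/L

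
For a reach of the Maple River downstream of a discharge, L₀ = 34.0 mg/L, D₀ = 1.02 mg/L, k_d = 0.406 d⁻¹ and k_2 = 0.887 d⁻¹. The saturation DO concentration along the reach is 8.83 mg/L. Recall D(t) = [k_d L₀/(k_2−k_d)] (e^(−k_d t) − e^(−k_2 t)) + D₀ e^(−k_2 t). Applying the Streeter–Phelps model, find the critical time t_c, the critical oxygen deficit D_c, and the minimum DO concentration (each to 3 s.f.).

t_c = [1/(k_2−k_d)] ln[(k_2/k_d)(1 − D₀(k_2−k_d)/(k_d L₀))]
= [1/(0.887−0.406)] ln[(0.887/0.406)(1 − 1.02×0.4810/(0.406×34.0))]
= (1/0.4810) ln[2.185 × 0.9645] = 2.079 × ln(2.107) = 2.079 × 0.7453 = 1.549 d.
L(t_c) = L₀ e^(−k_d t_c) = 34.0 × 0.5331 = 18.12 mg/L, and at the critical point k_2 D_c = k_d L, so D_c = (0.406/0.887) × 18.12 = 8.296 mg/L.
Minimum DO = C_s − D_c = 8.83 − 8.296 = 0.5340 mg/L.

t_c ≈ 1.55 d; D_c ≈ 8.30 mg/L; min DO ≈ 0.534 mg/L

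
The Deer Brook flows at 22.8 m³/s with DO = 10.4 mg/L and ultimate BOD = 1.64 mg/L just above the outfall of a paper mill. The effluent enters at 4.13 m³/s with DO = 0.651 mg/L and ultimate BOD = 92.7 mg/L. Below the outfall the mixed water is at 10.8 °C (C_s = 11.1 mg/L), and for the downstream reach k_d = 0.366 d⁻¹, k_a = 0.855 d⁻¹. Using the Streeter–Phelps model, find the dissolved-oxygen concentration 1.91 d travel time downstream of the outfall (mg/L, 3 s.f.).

DO ≈ 7.15 mg/L

Mixed DO = (22.8×10.4 + 4.13×0.651)/(22.8+4.13) = 239.8/26.93 = 8.905 mg/L.
Mixed L₀ = (22.8×1.64 + 4.13×92.7)/(26.93) = 420.2/26.93 = 15.61 mg/L.
Initial deficit D₀ = C_s − DO₀ = 11.1 − 8.905 = 2.195 mg/L.
D(1.91) = [0.366×15.61/(0.855−0.366)](e^(−0.366×1.91) − e^(−0.855×1.91)) + 2.195 e^(−0.855×1.91)
= 11.68 × (0.4971 − 0.1953) + 2.195 × 0.1953 = 3.953 mg/L.
DO = 11.1 − 3.953 = 7.147 mg/L.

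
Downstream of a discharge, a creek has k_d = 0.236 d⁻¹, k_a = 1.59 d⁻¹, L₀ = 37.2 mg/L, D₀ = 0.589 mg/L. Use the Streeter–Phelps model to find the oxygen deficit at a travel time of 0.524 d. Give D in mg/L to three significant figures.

D ≈ 3.17 mg/L

k_d L₀/(k_a−k_d) = 0.236×37.2/(1.59−0.236) = 8.779/1.354 = 6.484 mg/L.
e^(−k_d t) = e^(−0.236×0.5240) = 0.8837; e^(−k_a t) = e^(−1.59×0.5240) = 0.4347.
D = 6.484 × (0.8837 − 0.4347) + 0.589 × 0.4347 = 2.911 + 0.2560 = 3.167 mg/L.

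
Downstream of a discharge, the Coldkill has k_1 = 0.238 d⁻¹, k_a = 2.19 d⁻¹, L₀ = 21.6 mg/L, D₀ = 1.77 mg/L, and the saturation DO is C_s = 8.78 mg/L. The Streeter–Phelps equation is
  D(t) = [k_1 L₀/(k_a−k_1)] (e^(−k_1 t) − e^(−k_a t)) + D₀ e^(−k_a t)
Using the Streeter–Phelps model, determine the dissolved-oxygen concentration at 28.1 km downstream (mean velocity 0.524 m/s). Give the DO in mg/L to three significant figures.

Travel time t = x/v = 28.1 km / (0.524 m/s) = 28100 m / 0.524 m/s = 53630 s = 0.6207 d.
k_1 L₀/(k_a−k_1) = 0.238×21.6/(2.19−0.238) = 5.141/1.952 = 2.634 mg/L.
e^(−k_1 t) = e^(−0.238×0.6207) = 0.8627; e^(−k_a t) = e^(−2.19×0.6207) = 0.2568.
D = 2.634 × (0.8627 − 0.2568) + 1.77 × 0.2568 = 1.596 + 0.4546 = 2.050 mg/L.
DO = C_s − D = 8.78 − 2.050 = 6.730 mg/L.

DO ≈ 6.73 mg/L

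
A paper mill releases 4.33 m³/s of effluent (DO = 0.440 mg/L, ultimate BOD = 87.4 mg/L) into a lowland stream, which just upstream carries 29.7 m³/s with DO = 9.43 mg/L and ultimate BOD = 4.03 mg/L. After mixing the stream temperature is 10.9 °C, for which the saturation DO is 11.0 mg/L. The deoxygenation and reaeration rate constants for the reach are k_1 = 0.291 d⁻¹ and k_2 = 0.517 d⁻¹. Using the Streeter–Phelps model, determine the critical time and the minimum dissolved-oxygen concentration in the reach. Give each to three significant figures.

Mixed DO = (29.7×9.43 + 4.33×0.440)/(29.7+4.33) = 282.0/34.03 = 8.286 mg/L.
Mixed L₀ = (29.7×4.03 + 4.33×87.4)/(34.03) = 498.1/34.03 = 14.64 mg/L.
Initial deficit D₀ = C_s − DO₀ = 11.0 − 8.286 = 2.714 mg/L.
t_c = (1/0.2260) ln[(0.517/0.291)(1 − 2.714×0.2260/(0.291×14.64))] = 4.425 × ln(1.521) = 1.855 d.
D_c = (0.291/0.517) × 14.64 × e^(−0.291×1.855) = 0.5629 × 14.64 × 0.5828 = 4.802 mg/L.
Minimum DO = 11.0 − 4.802 = 6.198 mg/L.

t_c ≈ 1.86 d; minimum DO ≈ 6.20 mg/L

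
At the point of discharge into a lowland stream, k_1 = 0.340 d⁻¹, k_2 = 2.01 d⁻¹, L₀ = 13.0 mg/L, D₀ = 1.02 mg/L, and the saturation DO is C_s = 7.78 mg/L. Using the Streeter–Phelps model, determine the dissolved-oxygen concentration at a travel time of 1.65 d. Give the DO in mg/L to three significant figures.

k_1 L₀/(k_2−k_1) = 0.340×13.0/(2.01−0.340) = 4.420/1.670 = 2.647 mg/L.
e^(−k_1 t) = e^(−0.340×1.650) = 0.5706; e^(−k_2 t) = e^(−2.01×1.650) = 0.03628.
D = 2.647 × (0.5706 − 0.03628) + 1.02 × 0.03628 = 1.414 + 0.03701 = 1.451 mg/L.
DO = C_s − D = 7.78 − 1.451 = 6.329 mg/L.

DO ≈ 6.33 mg/L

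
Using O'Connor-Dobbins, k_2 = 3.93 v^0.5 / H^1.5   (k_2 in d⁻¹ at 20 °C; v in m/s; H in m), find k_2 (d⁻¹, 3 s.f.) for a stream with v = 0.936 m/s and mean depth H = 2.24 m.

k_2 ≈ 1.13 d⁻¹

k_2 = 3.93 × 0.936^0.5 / 2.24^1.5 = 3.93 × 0.9675 / 3.353 = 1.134 d⁻¹.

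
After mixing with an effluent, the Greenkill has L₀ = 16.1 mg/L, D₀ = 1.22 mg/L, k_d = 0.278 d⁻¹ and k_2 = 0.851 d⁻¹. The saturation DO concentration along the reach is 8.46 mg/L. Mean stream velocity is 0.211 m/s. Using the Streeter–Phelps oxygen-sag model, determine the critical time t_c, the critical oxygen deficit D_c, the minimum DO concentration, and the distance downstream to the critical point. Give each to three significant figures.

t_c ≈ 1.66 d; D_c ≈ 3.32 mg/L; min DO ≈ 5.14 mg/L; x_c ≈ 30.2 km

With k_2/k_d = 3.061 and 1 − D₀(k_2−k_d)/(k_d L₀) = 0.8438,
t_c = ln(3.061 × 0.8438) / (0.851 − 0.278) = ln(2.583) / 0.5730 = 0.9490/0.5730 = 1.656 d.
L(t_c) = L₀ e^(−k_d t_c) = 16.1 × 0.6310 = 10.16 mg/L, and at the critical point k_2 D_c = k_d L, so D_c = (0.278/0.851) × 10.16 = 3.319 mg/L.
Minimum DO = C_s − D_c = 8.46 − 3.319 = 5.141 mg/L.
x_c = v t_c = 0.211 m/s × 1.656 d × 86400 s/d = 30190 m ≈ 30.2 km.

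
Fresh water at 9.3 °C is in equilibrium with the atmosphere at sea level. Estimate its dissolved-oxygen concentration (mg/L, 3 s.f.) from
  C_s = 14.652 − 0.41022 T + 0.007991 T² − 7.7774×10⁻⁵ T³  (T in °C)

C_s ≈ 11.5 mg/L

C_s = 14.652 − 0.41022×9.3 + 0.007991×9.3² − 7.7774×10⁻⁵×9.3³ = 11.47 mg/L.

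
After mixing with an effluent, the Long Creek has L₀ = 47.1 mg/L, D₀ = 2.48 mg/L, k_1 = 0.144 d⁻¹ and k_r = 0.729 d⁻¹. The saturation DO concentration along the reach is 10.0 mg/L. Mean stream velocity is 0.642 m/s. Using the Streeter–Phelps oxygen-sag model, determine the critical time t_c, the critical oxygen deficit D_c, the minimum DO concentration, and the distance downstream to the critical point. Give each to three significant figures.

t_c ≈ 2.36 d; D_c ≈ 6.62 mg/L; min DO ≈ 3.38 mg/L; x_c ≈ 131 km

With k_r/k_1 = 5.062 and 1 − D₀(k_r−k_1)/(k_1 L₀) = 0.7861,
t_c = ln(5.062 × 0.7861) / (0.729 − 0.144) = ln(3.980) / 0.5850 = 1.381/0.5850 = 2.361 d.
D_c = (k_1/k_r) L₀ e^(−k_1 t_c) = (0.144/0.729) × 47.1 × e^(−0.144×2.361) = 0.1975 × 47.1 × 0.7118 = 6.622 mg/L.
Minimum DO = C_s − D_c = 10.0 − 6.622 = 3.378 mg/L.
x_c = v t_c = 0.642 m/s × 2.361 d × 86400 s/d = 131000 m ≈ 131 km.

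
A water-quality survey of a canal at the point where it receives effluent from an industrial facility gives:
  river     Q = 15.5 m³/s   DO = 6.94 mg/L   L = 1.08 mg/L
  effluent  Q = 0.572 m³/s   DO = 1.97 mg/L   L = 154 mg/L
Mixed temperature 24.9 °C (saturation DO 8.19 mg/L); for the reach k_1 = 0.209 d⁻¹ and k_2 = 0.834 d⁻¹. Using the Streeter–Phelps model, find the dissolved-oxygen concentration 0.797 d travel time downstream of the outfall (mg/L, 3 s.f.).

DO ≈ 6.73 mg/L

Mixed DO = (15.5×6.94 + 0.572×1.97)/(15.5+0.572) = 108.7/16.07 = 6.763 mg/L.
Mixed L₀ = (15.5×1.08 + 0.572×154)/(16.07) = 104.8/16.07 = 6.522 mg/L.
Initial deficit D₀ = C_s − DO₀ = 8.19 − 6.763 = 1.427 mg/L.
D(0.797) = [0.209×6.522/(0.834−0.209)](e^(−0.209×0.797) − e^(−0.834×0.797)) + 1.427 e^(−0.834×0.797)
= 2.181 × (0.8466 − 0.5144) + 1.427 × 0.5144 = 1.458 mg/L.
DO = 8.19 − 1.458 = 6.732 mg/L.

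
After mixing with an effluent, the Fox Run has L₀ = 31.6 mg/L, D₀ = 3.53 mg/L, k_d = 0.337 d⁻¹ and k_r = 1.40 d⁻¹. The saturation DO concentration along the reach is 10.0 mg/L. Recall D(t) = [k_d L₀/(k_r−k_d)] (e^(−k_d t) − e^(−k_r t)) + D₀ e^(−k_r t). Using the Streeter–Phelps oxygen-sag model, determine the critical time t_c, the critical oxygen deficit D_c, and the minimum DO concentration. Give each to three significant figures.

t_c ≈ 0.931 d; D_c ≈ 5.56 mg/L; min DO ≈ 4.44 mg/L

t_c = [1/(k_r−k_d)] ln[(k_r/k_d)(1 − D₀(k_r−k_d)/(k_d L₀))]
= [1/(1.40−0.337)] ln[(1.40/0.337)(1 − 3.53×1.063/(0.337×31.6))]
= (1/1.063) ln[4.154 × 0.6476] = 0.9407 × ln(2.690) = 0.9407 × 0.9897 = 0.9311 d.
L(t_c) = L₀ e^(−k_d t_c) = 31.6 × 0.7307 = 23.09 mg/L, and at the critical point k_r D_c = k_d L, so D_c = (0.337/1.40) × 23.09 = 5.558 mg/L.
Minimum DO = C_s − D_c = 10.0 − 5.558 = 4.442 mg/L.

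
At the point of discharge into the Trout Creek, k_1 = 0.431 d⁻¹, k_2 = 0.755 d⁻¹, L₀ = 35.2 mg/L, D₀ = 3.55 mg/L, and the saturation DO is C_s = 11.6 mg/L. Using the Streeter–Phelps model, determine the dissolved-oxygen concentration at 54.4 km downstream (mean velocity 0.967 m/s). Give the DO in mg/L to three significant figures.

Travel time t = x/v = 54.4 km / (0.967 m/s) = 54400 m / 0.967 m/s = 56260 s = 0.6511 d.
k_1 L₀/(k_2−k_1) = 0.431×35.2/(0.755−0.431) = 15.17/0.3240 = 46.82 mg/L.
e^(−k_1 t) = e^(−0.431×0.6511) = 0.7553; e^(−k_2 t) = e^(−0.755×0.6511) = 0.6117.
D = 46.82 × (0.7553 − 0.6117) + 3.55 × 0.6117 = 6.727 + 2.171 = 8.898 mg/L.
DO = C_s − D = 11.6 − 8.898 = 2.702 mg/L.

DO ≈ 2.70 mg/L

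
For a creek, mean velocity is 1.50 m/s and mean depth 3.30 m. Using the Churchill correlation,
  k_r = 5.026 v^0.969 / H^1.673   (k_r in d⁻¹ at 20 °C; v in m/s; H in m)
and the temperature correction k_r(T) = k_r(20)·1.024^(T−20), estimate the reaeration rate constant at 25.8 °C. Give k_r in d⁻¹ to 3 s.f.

k_r(20) = 5.026 × 1.50^0.969 / 3.30^1.673 = 5.026 × 1.481 / 7.370 = 1.010 d⁻¹.
k_r(25.8) = 1.010 × 1.024^(25.8−20) = 1.010 × 1.147 = 1.159 d⁻¹.

k_r ≈ 1.16 d⁻¹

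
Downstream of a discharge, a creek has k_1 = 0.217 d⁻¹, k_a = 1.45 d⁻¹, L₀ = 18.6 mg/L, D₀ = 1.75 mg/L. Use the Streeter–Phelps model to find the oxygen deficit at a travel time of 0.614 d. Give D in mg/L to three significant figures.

D ≈ 2.24 mg/L

k_1 L₀/(k_a−k_1) = 0.217×18.6/(1.45−0.217) = 4.036/1.233 = 3.273 mg/L.
e^(−k_1 t) = e^(−0.217×0.6140) = 0.8753; e^(−k_a t) = e^(−1.45×0.6140) = 0.4105.
D = 3.273 × (0.8753 − 0.4105) + 1.75 × 0.4105 = 1.521 + 0.7184 = 2.240 mg/L.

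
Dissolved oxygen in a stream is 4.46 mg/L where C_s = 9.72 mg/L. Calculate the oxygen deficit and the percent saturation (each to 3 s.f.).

D = C_s − C = 9.72 − 4.46 = 5.26 mg/L.
% saturation = 4.46/9.72 × 100 = 45.9 %.

D ≈ 5.26 mg/L; 45.9 % saturation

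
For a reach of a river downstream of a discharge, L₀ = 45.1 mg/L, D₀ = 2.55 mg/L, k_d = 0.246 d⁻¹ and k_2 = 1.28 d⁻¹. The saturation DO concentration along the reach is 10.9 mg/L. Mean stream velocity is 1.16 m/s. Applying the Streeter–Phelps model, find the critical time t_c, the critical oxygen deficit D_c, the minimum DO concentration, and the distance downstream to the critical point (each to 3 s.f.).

t_c = [1/(k_2−k_d)] ln[(k_2/k_d)(1 − D₀(k_2−k_d)/(k_d L₀))]
= [1/(1.28−0.246)] ln[(1.28/0.246)(1 − 2.55×1.034/(0.246×45.1))]
= (1/1.034) ln[5.203 × 0.7623] = 0.9671 × ln(3.967) = 0.9671 × 1.378 = 1.333 d.
L(t_c) = L₀ e^(−k_d t_c) = 45.1 × 0.7205 = 32.49 mg/L, and at the critical point k_2 D_c = k_d L, so D_c = (0.246/1.28) × 32.49 = 6.245 mg/L.
Minimum DO = C_s − D_c = 10.9 − 6.245 = 4.655 mg/L.
x_c = v t_c = 1.16 m/s × 1.333 d × 86400 s/d = 133600 m ≈ 134 km.

t_c ≈ 1.33 d; D_c ≈ 6.24 mg/L; min DO ≈ 4.66 mg/L; x_c ≈ 134 km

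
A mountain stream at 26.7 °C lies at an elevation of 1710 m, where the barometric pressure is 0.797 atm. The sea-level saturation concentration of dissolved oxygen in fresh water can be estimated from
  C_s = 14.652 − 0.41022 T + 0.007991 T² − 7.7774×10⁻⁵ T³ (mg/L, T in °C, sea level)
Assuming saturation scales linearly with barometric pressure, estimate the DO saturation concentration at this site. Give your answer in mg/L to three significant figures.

At sea level: C_s = 14.652 − 0.41022×26.7 + 0.007991×26.7² − 7.7774×10⁻⁵×26.7³ = 7.915 mg/L.
Pressure correction: C_s' = 7.915 × 0.797 = 6.309 mg/L.

C_s ≈ 6.31 mg/L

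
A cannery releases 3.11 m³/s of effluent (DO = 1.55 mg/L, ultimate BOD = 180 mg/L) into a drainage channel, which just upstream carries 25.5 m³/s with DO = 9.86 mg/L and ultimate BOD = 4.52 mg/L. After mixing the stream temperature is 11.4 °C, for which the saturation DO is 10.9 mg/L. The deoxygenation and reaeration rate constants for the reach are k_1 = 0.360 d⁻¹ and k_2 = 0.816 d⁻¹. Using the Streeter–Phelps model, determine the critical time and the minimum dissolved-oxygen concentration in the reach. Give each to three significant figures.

t_c ≈ 1.55 d; minimum DO ≈ 4.95 mg/L

Mixed DO = (25.5×9.86 + 3.11×1.55)/(25.5+3.11) = 256.3/28.61 = 8.957 mg/L.
Mixed L₀ = (25.5×4.52 + 3.11×180)/(28.61) = 675.1/28.61 = 23.60 mg/L.
Initial deficit D₀ = C_s − DO₀ = 10.9 − 8.957 = 1.943 mg/L.
t_c = (1/0.4560) ln[(0.816/0.360)(1 − 1.943×0.4560/(0.360×23.60))] = 2.193 × ln(2.030) = 1.553 d.
D_c = (0.360/0.816) × 23.60 × e^(−0.360×1.553) = 0.4412 × 23.60 × 0.5718 = 5.952 mg/L.
Minimum DO = 10.9 − 5.952 = 4.948 mg/L.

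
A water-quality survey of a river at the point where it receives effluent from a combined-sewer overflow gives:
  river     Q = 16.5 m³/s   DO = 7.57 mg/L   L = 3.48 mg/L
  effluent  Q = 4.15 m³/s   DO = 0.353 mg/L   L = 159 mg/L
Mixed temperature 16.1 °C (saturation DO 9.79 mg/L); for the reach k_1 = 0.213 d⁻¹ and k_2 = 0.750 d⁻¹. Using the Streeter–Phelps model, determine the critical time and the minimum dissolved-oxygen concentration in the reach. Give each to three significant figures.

t_c ≈ 1.77 d; minimum DO ≈ 3.02 mg/L

Mixed DO = (16.5×7.57 + 4.15×0.353)/(16.5+4.15) = 126.4/20.65 = 6.120 mg/L.
Mixed L₀ = (16.5×3.48 + 4.15×159)/(20.65) = 717.3/20.65 = 34.73 mg/L.
Initial deficit D₀ = C_s − DO₀ = 9.79 − 6.120 = 3.670 mg/L.
t_c = (1/0.5370) ln[(0.750/0.213)(1 − 3.670×0.5370/(0.213×34.73))] = 1.862 × ln(2.583) = 1.767 d.
D_c = (0.213/0.750) × 34.73 × e^(−0.213×1.767) = 0.2840 × 34.73 × 0.6863 = 6.770 mg/L.
Minimum DO = 9.79 − 6.770 = 3.020 mg/L.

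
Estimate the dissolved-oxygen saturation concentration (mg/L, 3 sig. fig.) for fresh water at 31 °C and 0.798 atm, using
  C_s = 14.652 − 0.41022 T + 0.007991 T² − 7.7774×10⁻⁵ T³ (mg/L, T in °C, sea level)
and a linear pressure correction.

At sea level: C_s = 14.652 − 0.41022×31 + 0.007991×31² − 7.7774×10⁻⁵×31³ = 7.298 mg/L.
Pressure correction: C_s' = 7.298 × 0.798 = 5.823 mg/L.

C_s ≈ 5.82 mg/L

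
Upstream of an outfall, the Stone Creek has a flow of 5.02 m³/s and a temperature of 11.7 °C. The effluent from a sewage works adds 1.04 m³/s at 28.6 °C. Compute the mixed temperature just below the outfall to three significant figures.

Flow-weighted mixing: C = (Q_r C_r + Q_w C_w)/(Q_r + Q_w)
= (5.02×11.7 + 1.04×28.6)/(5.02 + 1.04) = 88.48/6.060 = 14.60 °C.

14.6 °C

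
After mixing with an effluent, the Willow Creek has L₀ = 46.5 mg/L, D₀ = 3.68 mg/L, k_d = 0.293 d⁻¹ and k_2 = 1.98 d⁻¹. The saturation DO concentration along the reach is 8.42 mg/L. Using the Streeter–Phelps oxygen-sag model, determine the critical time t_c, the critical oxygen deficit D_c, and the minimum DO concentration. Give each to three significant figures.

t_c ≈ 0.772 d; D_c ≈ 5.49 mg/L; min DO ≈ 2.93 mg/L

t_c = [1/(k_2−k_d)] ln[(k_2/k_d)(1 − D₀(k_2−k_d)/(k_d L₀))]
= [1/(1.98−0.293)] ln[(1.98/0.293)(1 − 3.68×1.687/(0.293×46.5))]
= (1/1.687) ln[6.758 × 0.5443] = 0.5928 × ln(3.678) = 0.5928 × 1.302 = 0.7721 d.
D_c = (k_d/k_2) L₀ e^(−k_d t_c) = (0.293/1.98) × 46.5 × e^(−0.293×0.7721) = 0.1480 × 46.5 × 0.7975 = 5.488 mg/L.
Minimum DO = C_s − D_c = 8.42 − 5.488 = 2.932 mg/L.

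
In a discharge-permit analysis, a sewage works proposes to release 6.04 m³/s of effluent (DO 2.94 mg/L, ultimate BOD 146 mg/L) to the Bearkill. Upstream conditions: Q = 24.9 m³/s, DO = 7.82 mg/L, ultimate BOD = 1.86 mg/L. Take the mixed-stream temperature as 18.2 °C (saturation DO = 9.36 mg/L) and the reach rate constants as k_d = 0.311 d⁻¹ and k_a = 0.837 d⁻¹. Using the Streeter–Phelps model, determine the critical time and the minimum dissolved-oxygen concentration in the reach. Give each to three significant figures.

Mixed DO = (24.9×7.82 + 6.04×2.94)/(24.9+6.04) = 212.5/30.94 = 6.867 mg/L.
Mixed L₀ = (24.9×1.86 + 6.04×146)/(30.94) = 928.2/30.94 = 30.00 mg/L.
Initial deficit D₀ = C_s − DO₀ = 9.36 − 6.867 = 2.493 mg/L.
t_c = (1/0.5260) ln[(0.837/0.311)(1 − 2.493×0.5260/(0.311×30.00))] = 1.901 × ln(2.313) = 1.594 d.
D_c = (0.311/0.837) × 30.00 × e^(−0.311×1.594) = 0.3716 × 30.00 × 0.6091 = 6.789 mg/L.
Minimum DO = 9.36 − 6.789 = 2.571 mg/L.

t_c ≈ 1.59 d; minimum DO ≈ 2.57 mg/L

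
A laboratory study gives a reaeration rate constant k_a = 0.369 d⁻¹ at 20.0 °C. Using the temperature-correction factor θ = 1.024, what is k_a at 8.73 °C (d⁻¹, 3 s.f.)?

k_a ≈ 0.282 d⁻¹

k_a(T₂) = k_a(T₁) · θ^(T₂−T₁) = 0.369 × 1.024^(8.73−20.0)
= 0.369 × 1.024^-11.3 = 0.369 × 0.7655 = 0.2825 d⁻¹.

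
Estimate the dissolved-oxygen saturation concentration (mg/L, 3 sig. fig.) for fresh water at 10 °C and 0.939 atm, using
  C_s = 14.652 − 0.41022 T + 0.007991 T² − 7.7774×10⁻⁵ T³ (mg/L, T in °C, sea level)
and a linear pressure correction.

C_s ≈ 10.6 mg/L

At sea level: C_s = 14.652 − 0.41022×10 + 0.007991×10² − 7.7774×10⁻⁵×10³ = 11.27 mg/L.
Pressure correction: C_s' = 11.27 × 0.939 = 10.58 mg/L.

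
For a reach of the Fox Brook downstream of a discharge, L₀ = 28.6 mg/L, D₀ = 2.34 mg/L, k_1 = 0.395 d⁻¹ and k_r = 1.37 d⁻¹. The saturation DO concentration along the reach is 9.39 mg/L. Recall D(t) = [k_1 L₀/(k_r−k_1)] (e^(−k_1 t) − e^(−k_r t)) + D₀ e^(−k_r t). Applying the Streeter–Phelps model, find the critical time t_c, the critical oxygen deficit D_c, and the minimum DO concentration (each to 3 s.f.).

t_c = [1/(k_r−k_1)] ln[(k_r/k_1)(1 − D₀(k_r−k_1)/(k_1 L₀))]
= [1/(1.37−0.395)] ln[(1.37/0.395)(1 − 2.34×0.9750/(0.395×28.6))]
= (1/0.9750) ln[3.468 × 0.7980] = 1.026 × ln(2.768) = 1.026 × 1.018 = 1.044 d.
D_c = (k_1/k_r) L₀ e^(−k_1 t_c) = (0.395/1.37) × 28.6 × e^(−0.395×1.044) = 0.2883 × 28.6 × 0.6620 = 5.459 mg/L.
Minimum DO = C_s − D_c = 9.39 − 5.459 = 3.931 mg/L.

t_c ≈ 1.04 d; D_c ≈ 5.46 mg/L; min DO ≈ 3.93 mg/L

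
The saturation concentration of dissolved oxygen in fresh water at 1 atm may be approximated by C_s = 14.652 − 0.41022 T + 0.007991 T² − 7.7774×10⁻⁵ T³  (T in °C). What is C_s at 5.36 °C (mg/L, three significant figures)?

C_s ≈ 12.7 mg/L

C_s = 14.652 − 0.41022×5.36 + 0.007991×5.36² − 7.7774×10⁻⁵×5.36³ = 12.67 mg/L.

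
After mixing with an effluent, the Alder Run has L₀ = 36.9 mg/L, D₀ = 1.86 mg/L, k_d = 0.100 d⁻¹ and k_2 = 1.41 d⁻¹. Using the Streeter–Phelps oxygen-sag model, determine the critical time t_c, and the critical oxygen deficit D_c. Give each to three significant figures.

At the critical point dD/dt = 0, so k_d L₀ e^(−k_d t) = k_2 D. Substituting D(t) from the Streeter–Phelps equation and solving for t gives
t_c = ln[(k_2/k_d)(1 − D₀(k_2−k_d)/(k_d L₀))] / (k_2−k_d).
Here k_2−k_d = 1.310 d⁻¹ and 1 − D₀(k_2−k_d)/(k_d L₀) = 1 − 1.86×1.310/(0.100×36.9) = 0.3397, so
t_c = ln(14.10 × 0.3397) / 1.310 = 1.566 / 1.310 = 1.196 d.
D_c = (k_d/k_2) L₀ e^(−k_d t_c) = (0.100/1.41) × 36.9 × e^(−0.100×1.196) = 0.07092 × 36.9 × 0.8873 = 2.322 mg/L.

t_c ≈ 1.20 d; D_c ≈ 2.32 mg/L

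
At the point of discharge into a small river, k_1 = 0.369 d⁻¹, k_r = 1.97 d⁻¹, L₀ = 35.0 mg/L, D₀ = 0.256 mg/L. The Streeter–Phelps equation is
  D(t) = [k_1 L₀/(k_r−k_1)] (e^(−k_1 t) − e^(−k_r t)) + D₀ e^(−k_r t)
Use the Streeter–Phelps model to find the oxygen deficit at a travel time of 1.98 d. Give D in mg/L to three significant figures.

D ≈ 3.73 mg/L

k_1 L₀/(k_r−k_1) = 0.369×35.0/(1.97−0.369) = 12.91/1.601 = 8.067 mg/L.
e^(−k_1 t) = e^(−0.369×1.980) = 0.4816; e^(−k_r t) = e^(−1.97×1.980) = 0.02023.
D = 8.067 × (0.4816 − 0.02023) + 0.256 × 0.02023 = 3.722 + 0.005179 = 3.727 mg/L.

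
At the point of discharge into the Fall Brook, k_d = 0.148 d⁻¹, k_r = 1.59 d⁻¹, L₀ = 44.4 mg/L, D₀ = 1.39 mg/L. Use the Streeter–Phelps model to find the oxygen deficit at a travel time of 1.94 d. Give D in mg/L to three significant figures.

k_d L₀/(k_r−k_d) = 0.148×44.4/(1.59−0.148) = 6.571/1.442 = 4.557 mg/L.
e^(−k_d t) = e^(−0.148×1.940) = 0.7504; e^(−k_r t) = e^(−1.59×1.940) = 0.04575.
D = 4.557 × (0.7504 − 0.04575) + 1.39 × 0.04575 = 3.211 + 0.06359 = 3.275 mg/L.

D ≈ 3.27 mg/L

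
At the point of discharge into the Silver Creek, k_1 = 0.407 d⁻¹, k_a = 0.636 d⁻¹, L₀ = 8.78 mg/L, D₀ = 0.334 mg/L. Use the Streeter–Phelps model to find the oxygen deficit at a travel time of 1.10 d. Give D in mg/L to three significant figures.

k_1 L₀/(k_a−k_1) = 0.407×8.78/(0.636−0.407) = 3.573/0.2290 = 15.60 mg/L.
e^(−k_1 t) = e^(−0.407×1.100) = 0.6391; e^(−k_a t) = e^(−0.636×1.100) = 0.4968.
D = 15.60 × (0.6391 − 0.4968) + 0.334 × 0.4968 = 2.221 + 0.1659 = 2.387 mg/L.

D ≈ 2.39 mg/L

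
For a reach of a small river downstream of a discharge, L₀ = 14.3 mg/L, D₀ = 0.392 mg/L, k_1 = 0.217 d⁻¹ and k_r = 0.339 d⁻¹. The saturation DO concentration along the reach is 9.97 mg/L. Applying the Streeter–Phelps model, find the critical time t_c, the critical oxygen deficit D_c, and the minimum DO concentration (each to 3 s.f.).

t_c = [1/(k_r−k_1)] ln[(k_r/k_1)(1 − D₀(k_r−k_1)/(k_1 L₀))]
= [1/(0.339−0.217)] ln[(0.339/0.217)(1 − 0.392×0.1220/(0.217×14.3))]
= (1/0.1220) ln[1.562 × 0.9846] = 8.197 × ln(1.538) = 8.197 × 0.4306 = 3.529 d.
D_c = (k_1/k_r) L₀ e^(−k_1 t_c) = (0.217/0.339) × 14.3 × e^(−0.217×3.529) = 0.6401 × 14.3 × 0.4649 = 4.256 mg/L.
Minimum DO = C_s − D_c = 9.97 − 4.256 = 5.714 mg/L.

t_c ≈ 3.53 d; D_c ≈ 4.26 mg/L; min DO ≈ 5.71 mg/L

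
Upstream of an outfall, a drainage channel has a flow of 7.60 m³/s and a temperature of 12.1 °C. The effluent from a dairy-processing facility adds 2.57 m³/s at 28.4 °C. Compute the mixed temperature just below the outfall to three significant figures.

16.2 °C

Flow-weighted mixing: C = (Q_r C_r + Q_w C_w)/(Q_r + Q_w)
= (7.60×12.1 + 2.57×28.4)/(7.60 + 2.57) = 164.9/10.17 = 16.22 °C.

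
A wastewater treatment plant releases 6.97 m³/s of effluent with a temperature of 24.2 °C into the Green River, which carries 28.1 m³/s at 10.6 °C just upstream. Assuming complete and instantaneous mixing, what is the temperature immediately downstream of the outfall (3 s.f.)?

Flow-weighted mixing: C = (Q_r C_r + Q_w C_w)/(Q_r + Q_w)
= (28.1×10.6 + 6.97×24.2)/(28.1 + 6.97) = 466.5/35.07 = 13.30 °C.

13.3 °C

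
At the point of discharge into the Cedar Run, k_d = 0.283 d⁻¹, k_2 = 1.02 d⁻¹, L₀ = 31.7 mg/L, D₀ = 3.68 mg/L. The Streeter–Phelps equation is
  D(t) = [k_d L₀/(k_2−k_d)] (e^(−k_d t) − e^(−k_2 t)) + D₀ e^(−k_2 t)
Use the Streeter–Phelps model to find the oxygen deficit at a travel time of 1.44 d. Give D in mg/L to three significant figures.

k_d L₀/(k_2−k_d) = 0.283×31.7/(1.02−0.283) = 8.971/0.7370 = 12.17 mg/L.
e^(−k_d t) = e^(−0.283×1.440) = 0.6653; e^(−k_2 t) = e^(−1.02×1.440) = 0.2302.
D = 12.17 × (0.6653 − 0.2302) + 3.68 × 0.2302 = 5.296 + 0.8471 = 6.143 mg/L.

D ≈ 6.14 mg/L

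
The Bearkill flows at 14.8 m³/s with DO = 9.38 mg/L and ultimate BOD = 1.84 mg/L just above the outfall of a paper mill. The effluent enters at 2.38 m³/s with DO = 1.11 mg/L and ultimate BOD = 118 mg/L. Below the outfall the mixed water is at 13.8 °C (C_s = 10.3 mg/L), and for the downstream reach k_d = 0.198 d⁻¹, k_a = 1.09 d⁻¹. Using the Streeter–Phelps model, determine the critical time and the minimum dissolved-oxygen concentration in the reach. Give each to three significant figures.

Mixed DO = (14.8×9.38 + 2.38×1.11)/(14.8+2.38) = 141.5/17.18 = 8.234 mg/L.
Mixed L₀ = (14.8×1.84 + 2.38×118)/(17.18) = 308.1/17.18 = 17.93 mg/L.
Initial deficit D₀ = C_s − DO₀ = 10.3 − 8.234 = 2.066 mg/L.
t_c = (1/0.8920) ln[(1.09/0.198)(1 − 2.066×0.8920/(0.198×17.93))] = 1.121 × ln(2.648) = 1.092 d.
D_c = (0.198/1.09) × 17.93 × e^(−0.198×1.092) = 0.1817 × 17.93 × 0.8056 = 2.624 mg/L.
Minimum DO = 10.3 − 2.624 = 7.676 mg/L.

t_c ≈ 1.09 d; minimum DO ≈ 7.68 mg/L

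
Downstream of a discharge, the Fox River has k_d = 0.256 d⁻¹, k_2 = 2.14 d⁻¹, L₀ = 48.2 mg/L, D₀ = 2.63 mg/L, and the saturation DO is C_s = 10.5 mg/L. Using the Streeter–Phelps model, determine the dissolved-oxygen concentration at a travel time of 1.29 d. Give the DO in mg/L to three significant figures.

k_d L₀/(k_2−k_d) = 0.256×48.2/(2.14−0.256) = 12.34/1.884 = 6.549 mg/L.
e^(−k_d t) = e^(−0.256×1.290) = 0.7188; e^(−k_2 t) = e^(−2.14×1.290) = 0.06325.
D = 6.549 × (0.7188 − 0.06325) + 2.63 × 0.06325 = 4.293 + 0.1664 = 4.460 mg/L.
DO = C_s − D = 10.5 − 4.460 = 6.040 mg/L.

DO ≈ 6.04 mg/L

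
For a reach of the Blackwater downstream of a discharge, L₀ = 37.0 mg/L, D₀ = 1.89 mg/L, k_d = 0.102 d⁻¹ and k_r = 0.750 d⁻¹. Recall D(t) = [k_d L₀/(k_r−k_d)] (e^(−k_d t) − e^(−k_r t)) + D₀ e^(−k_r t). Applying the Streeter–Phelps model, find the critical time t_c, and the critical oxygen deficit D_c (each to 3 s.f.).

t_c ≈ 2.47 d; D_c ≈ 3.91 mg/L

At the critical point dD/dt = 0, so k_d L₀ e^(−k_d t) = k_r D. Substituting D(t) from the Streeter–Phelps equation and solving for t gives
t_c = ln[(k_r/k_d)(1 − D₀(k_r−k_d)/(k_d L₀))] / (k_r−k_d).
Here k_r−k_d = 0.6480 d⁻¹ and 1 − D₀(k_r−k_d)/(k_d L₀) = 1 − 1.89×0.6480/(0.102×37.0) = 0.6755, so
t_c = ln(7.353 × 0.6755) / 0.6480 = 1.603 / 0.6480 = 2.473 d.
L(t_c) = L₀ e^(−k_d t_c) = 37.0 × 0.7770 = 28.75 mg/L, and at the critical point k_r D_c = k_d L, so D_c = (0.102/0.750) × 28.75 = 3.910 mg/L.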